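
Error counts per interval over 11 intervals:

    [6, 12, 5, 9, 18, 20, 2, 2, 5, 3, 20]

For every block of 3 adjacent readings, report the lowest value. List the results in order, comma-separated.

5, 5, 5, 9, 2, 2, 2, 2, 3

Sliding a size-3 window across the 11 values:
6 12 5 → min 5
12 5 9 → min 5
5 9 18 → min 5
9 18 20 → min 9
18 20 2 → min 2
20 2 2 → min 2
2 2 5 → min 2
2 5 3 → min 2
5 3 20 → min 3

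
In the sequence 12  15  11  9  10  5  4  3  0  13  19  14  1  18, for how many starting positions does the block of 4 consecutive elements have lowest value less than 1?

4

12 15 11 9 → min 9
15 11 9 10 → min 9
11 9 10 5 → min 5
9 10 5 4 → min 4
10 5 4 3 → min 3
5 4 3 0 → min 0  < 1 ✓
4 3 0 13 → min 0  < 1 ✓
3 0 13 19 → min 0  < 1 ✓
0 13 19 14 → min 0  < 1 ✓
13 19 14 1 → min 1
19 14 1 18 → min 1
4 windows satisfy the condition.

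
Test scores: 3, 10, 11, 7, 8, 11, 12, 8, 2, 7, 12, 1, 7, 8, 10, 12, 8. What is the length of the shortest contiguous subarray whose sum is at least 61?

7

Extend right; whenever the sum reaches 61, record the length and shrink from the left:
add 3: running sum 3 < 61
add 10: running sum 13 < 61
add 11: running sum 24 < 61
add 7: running sum 31 < 61
add 8: running sum 39 < 61
add 11: running sum 50 < 61
end 6: [3, 10, 11, 7, 8, 11, 12] sum 62, len 7
end 7: [10, 11, 7, 8, 11, 12, 8] sum 67, len 7
end 8: [10, 11, 7, 8, 11, 12, 8, 2] sum 69, len 8
end 9: [11, 7, 8, 11, 12, 8, 2, 7] sum 66, len 8
end 10: [7, 8, 11, 12, 8, 2, 7, 12] sum 67, len 8
end 11: [8, 11, 12, 8, 2, 7, 12, 1] sum 61, len 8
end 12: [8, 11, 12, 8, 2, 7, 12, 1, 7] sum 68, len 9
end 13: [11, 12, 8, 2, 7, 12, 1, 7, 8] sum 68, len 9
end 14: [12, 8, 2, 7, 12, 1, 7, 8, 10] sum 67, len 9
end 15: [8, 2, 7, 12, 1, 7, 8, 10, 12] sum 67, len 9
end 16: [7, 12, 1, 7, 8, 10, 12, 8] sum 65, len 8
Shortest qualifying length: 7.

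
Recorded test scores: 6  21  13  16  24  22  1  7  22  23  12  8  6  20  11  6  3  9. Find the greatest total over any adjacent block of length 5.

96

(6, 21, 13, 16, 24) → sum 80
(21, 13, 16, 24, 22) → sum 96
(13, 16, 24, 22, 1) → sum 76
(16, 24, 22, 1, 7) → sum 70
(24, 22, 1, 7, 22) → sum 76
(22, 1, 7, 22, 23) → sum 75
(1, 7, 22, 23, 12) → sum 65
(7, 22, 23, 12, 8) → sum 72
(22, 23, 12, 8, 6) → sum 71
(23, 12, 8, 6, 20) → sum 69
(12, 8, 6, 20, 11) → sum 57
(8, 6, 20, 11, 6) → sum 51
(6, 20, 11, 6, 3) → sum 46
(20, 11, 6, 3, 9) → sum 49
Greatest of these is 96.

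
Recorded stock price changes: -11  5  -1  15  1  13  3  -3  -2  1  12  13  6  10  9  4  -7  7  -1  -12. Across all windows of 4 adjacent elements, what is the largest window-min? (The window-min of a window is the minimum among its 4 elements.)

Window mins for each of the 17 positions:
-11 5 -1 15 → min -11
5 -1 15 1 → min -1
-1 15 1 13 → min -1
15 1 13 3 → min 1
1 13 3 -3 → min -3
13 3 -3 -2 → min -3
3 -3 -2 1 → min -3
-3 -2 1 12 → min -3
-2 1 12 13 → min -2
1 12 13 6 → min 1
12 13 6 10 → min 6
13 6 10 9 → min 6
6 10 9 4 → min 4
10 9 4 -7 → min -7
9 4 -7 7 → min -7
4 -7 7 -1 → min -7
-7 7 -1 -12 → min -12
Largest of these is 6.

6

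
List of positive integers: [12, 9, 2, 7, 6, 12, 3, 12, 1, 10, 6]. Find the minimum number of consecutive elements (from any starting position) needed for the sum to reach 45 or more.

6

Extend right; whenever the sum reaches 45, record the length and shrink from the left:
add 12: running sum 12 < 45
add 9: running sum 21 < 45
add 2: running sum 23 < 45
add 7: running sum 30 < 45
add 6: running sum 36 < 45
add 12: shortest ending here [12, 9, 2, 7, 6, 12] sum 48, len 6
add 3: shortest ending here [12, 9, 2, 7, 6, 12, 3] sum 51, len 7
add 12: shortest ending here [9, 2, 7, 6, 12, 3, 12] sum 51, len 7
add 1: shortest ending here [9, 2, 7, 6, 12, 3, 12, 1] sum 52, len 8
add 10: shortest ending here [7, 6, 12, 3, 12, 1, 10] sum 51, len 7
add 6: shortest ending here [6, 12, 3, 12, 1, 10, 6] sum 50, len 7
Shortest qualifying length: 6.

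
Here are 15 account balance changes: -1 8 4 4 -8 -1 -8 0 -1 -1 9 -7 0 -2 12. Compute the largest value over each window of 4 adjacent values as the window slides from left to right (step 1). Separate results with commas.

8, 8, 4, 4, 0, 0, 0, 9, 9, 9, 9, 12

Sliding a size-4 window across the 15 values:
(-1, 8, 4, 4) → max 8
(8, 4, 4, -8) → max 8
(4, 4, -8, -1) → max 4
(4, -8, -1, -8) → max 4
(-8, -1, -8, 0) → max 0
(-1, -8, 0, -1) → max 0
(-8, 0, -1, -1) → max 0
(0, -1, -1, 9) → max 9
(-1, -1, 9, -7) → max 9
(-1, 9, -7, 0) → max 9
(9, -7, 0, -2) → max 9
(-7, 0, -2, 12) → max 12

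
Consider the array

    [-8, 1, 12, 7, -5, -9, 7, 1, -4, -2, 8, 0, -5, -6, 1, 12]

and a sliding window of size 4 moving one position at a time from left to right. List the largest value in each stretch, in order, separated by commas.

Sliding a size-4 window across the 16 values:
[-8, 1, 12, 7] → max 12
[1, 12, 7, -5] → max 12
[12, 7, -5, -9] → max 12
[7, -5, -9, 7] → max 7
[-5, -9, 7, 1] → max 7
[-9, 7, 1, -4] → max 7
[7, 1, -4, -2] → max 7
[1, -4, -2, 8] → max 8
[-4, -2, 8, 0] → max 8
[-2, 8, 0, -5] → max 8
[8, 0, -5, -6] → max 8
[0, -5, -6, 1] → max 1
[-5, -6, 1, 12] → max 12

12, 12, 12, 7, 7, 7, 7, 8, 8, 8, 8, 1, 12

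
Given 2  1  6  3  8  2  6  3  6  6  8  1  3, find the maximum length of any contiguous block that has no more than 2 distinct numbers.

4

[2] 1 distinct, len 1
[2, 1] 2 distinct, len 2
[1, 6] 2 distinct, len 2
[6, 3] 2 distinct, len 2
[3, 8] 2 distinct, len 2
[8, 2] 2 distinct, len 2
[2, 6] 2 distinct, len 2
[6, 3] 2 distinct, len 2
[6, 3, 6] 2 distinct, len 3
[6, 3, 6, 6] 2 distinct, len 4
[6, 6, 8] 2 distinct, len 3
[8, 1] 2 distinct, len 2
[1, 3] 2 distinct, len 2
Longest length with ≤2 distinct: 4.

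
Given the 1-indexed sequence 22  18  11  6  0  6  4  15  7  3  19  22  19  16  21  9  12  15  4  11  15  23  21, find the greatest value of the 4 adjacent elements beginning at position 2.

Elements at indices 2..5: 18, 11, 6, 0
max(18, 11, 6, 0) = 18

18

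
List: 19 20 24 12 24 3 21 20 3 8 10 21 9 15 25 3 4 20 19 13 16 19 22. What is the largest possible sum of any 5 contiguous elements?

99

[19, 20, 24, 12, 24] → sum 99
[20, 24, 12, 24, 3] → sum 83
[24, 12, 24, 3, 21] → sum 84
[12, 24, 3, 21, 20] → sum 80
[24, 3, 21, 20, 3] → sum 71
[3, 21, 20, 3, 8] → sum 55
[21, 20, 3, 8, 10] → sum 62
[20, 3, 8, 10, 21] → sum 62
[3, 8, 10, 21, 9] → sum 51
[8, 10, 21, 9, 15] → sum 63
[10, 21, 9, 15, 25] → sum 80
[21, 9, 15, 25, 3] → sum 73
[9, 15, 25, 3, 4] → sum 56
[15, 25, 3, 4, 20] → sum 67
[25, 3, 4, 20, 19] → sum 71
[3, 4, 20, 19, 13] → sum 59
[4, 20, 19, 13, 16] → sum 72
[20, 19, 13, 16, 19] → sum 87
[19, 13, 16, 19, 22] → sum 89
Largest of these is 99.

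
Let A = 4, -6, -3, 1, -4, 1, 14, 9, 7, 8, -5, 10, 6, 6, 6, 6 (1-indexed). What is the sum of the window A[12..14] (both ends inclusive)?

22

Elements at indices 12..14: 10, 6, 6
sum(10, 6, 6) = 22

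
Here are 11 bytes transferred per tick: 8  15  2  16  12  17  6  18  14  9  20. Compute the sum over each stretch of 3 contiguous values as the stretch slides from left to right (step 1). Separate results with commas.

25, 33, 30, 45, 35, 41, 38, 41, 43

8 15 2 → sum 25
15 2 16 → sum 33
2 16 12 → sum 30
16 12 17 → sum 45
12 17 6 → sum 35
17 6 18 → sum 41
6 18 14 → sum 38
18 14 9 → sum 41
14 9 20 → sum 43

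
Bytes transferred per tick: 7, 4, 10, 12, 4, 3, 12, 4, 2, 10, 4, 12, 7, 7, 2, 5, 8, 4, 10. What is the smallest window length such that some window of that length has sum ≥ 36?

5

Extend right; whenever the sum reaches 36, record the length and shrink from the left:
add 7: running sum 7 < 36
add 4: running sum 11 < 36
add 10: running sum 21 < 36
add 12: running sum 33 < 36
add 4: shortest ending here [7, 4, 10, 12, 4] sum 37, len 5
add 3: shortest ending here [7, 4, 10, 12, 4, 3] sum 40, len 6
add 12: shortest ending here [10, 12, 4, 3, 12] sum 41, len 5
add 4: shortest ending here [10, 12, 4, 3, 12, 4] sum 45, len 6
add 2: shortest ending here [12, 4, 3, 12, 4, 2] sum 37, len 6
add 10: shortest ending here [12, 4, 3, 12, 4, 2, 10] sum 47, len 7
add 4: shortest ending here [4, 3, 12, 4, 2, 10, 4] sum 39, len 7
add 12: shortest ending here [12, 4, 2, 10, 4, 12] sum 44, len 6
add 7: shortest ending here [4, 2, 10, 4, 12, 7] sum 39, len 6
add 7: shortest ending here [10, 4, 12, 7, 7] sum 40, len 5
add 2: shortest ending here [10, 4, 12, 7, 7, 2] sum 42, len 6
add 5: shortest ending here [4, 12, 7, 7, 2, 5] sum 37, len 6
add 8: shortest ending here [12, 7, 7, 2, 5, 8] sum 41, len 6
add 4: shortest ending here [12, 7, 7, 2, 5, 8, 4] sum 45, len 7
add 10: shortest ending here [7, 2, 5, 8, 4, 10] sum 36, len 6
Shortest qualifying length: 5.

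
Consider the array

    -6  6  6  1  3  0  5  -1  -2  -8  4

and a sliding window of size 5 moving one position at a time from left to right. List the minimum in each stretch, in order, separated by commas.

-6, 0, 0, -1, -2, -8, -8

-6 6 6 1 3 → min -6
6 6 1 3 0 → min 0
6 1 3 0 5 → min 0
1 3 0 5 -1 → min -1
3 0 5 -1 -2 → min -2
0 5 -1 -2 -8 → min -8
5 -1 -2 -8 4 → min -8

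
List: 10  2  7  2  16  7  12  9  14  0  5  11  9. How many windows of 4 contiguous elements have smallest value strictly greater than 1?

6

[10, 2, 7, 2] → min 2  > 1 ✓
[2, 7, 2, 16] → min 2  > 1 ✓
[7, 2, 16, 7] → min 2  > 1 ✓
[2, 16, 7, 12] → min 2  > 1 ✓
[16, 7, 12, 9] → min 7  > 1 ✓
[7, 12, 9, 14] → min 7  > 1 ✓
[12, 9, 14, 0] → min 0
[9, 14, 0, 5] → min 0
[14, 0, 5, 11] → min 0
[0, 5, 11, 9] → min 0
6 windows satisfy the condition.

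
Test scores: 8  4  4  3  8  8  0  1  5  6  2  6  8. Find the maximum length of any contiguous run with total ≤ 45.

→ 8: sum 8, len 1
→ 4: sum 12, len 2
→ 4: sum 16, len 3
→ 3: sum 19, len 4
→ 8: sum 27, len 5
→ 8: sum 35, len 6
→ 0: sum 35, len 7
→ 1: sum 36, len 8
→ 5: sum 41, len 9
→ 6 (dropped 8): sum 39, len 9
→ 2: sum 41, len 10
→ 6 (dropped 4): sum 43, len 10
→ 8 (dropped 4, 3): sum 44, len 9
Longest length seen: 10.

10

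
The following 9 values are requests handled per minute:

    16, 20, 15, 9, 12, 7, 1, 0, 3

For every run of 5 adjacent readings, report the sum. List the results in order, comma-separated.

72, 63, 44, 29, 23

16 20 15 9 12 → sum 72
20 15 9 12 7 → sum 63
15 9 12 7 1 → sum 44
9 12 7 1 0 → sum 29
12 7 1 0 3 → sum 23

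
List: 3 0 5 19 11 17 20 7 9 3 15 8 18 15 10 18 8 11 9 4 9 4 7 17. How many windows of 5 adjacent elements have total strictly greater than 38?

17

3 0 5 19 11 → sum 38
0 5 19 11 17 → sum 52  > 38 ✓
5 19 11 17 20 → sum 72  > 38 ✓
19 11 17 20 7 → sum 74  > 38 ✓
11 17 20 7 9 → sum 64  > 38 ✓
17 20 7 9 3 → sum 56  > 38 ✓
20 7 9 3 15 → sum 54  > 38 ✓
7 9 3 15 8 → sum 42  > 38 ✓
9 3 15 8 18 → sum 53  > 38 ✓
3 15 8 18 15 → sum 59  > 38 ✓
15 8 18 15 10 → sum 66  > 38 ✓
8 18 15 10 18 → sum 69  > 38 ✓
18 15 10 18 8 → sum 69  > 38 ✓
15 10 18 8 11 → sum 62  > 38 ✓
10 18 8 11 9 → sum 56  > 38 ✓
18 8 11 9 4 → sum 50  > 38 ✓
8 11 9 4 9 → sum 41  > 38 ✓
11 9 4 9 4 → sum 37
9 4 9 4 7 → sum 33
4 9 4 7 17 → sum 41  > 38 ✓
17 windows satisfy the condition.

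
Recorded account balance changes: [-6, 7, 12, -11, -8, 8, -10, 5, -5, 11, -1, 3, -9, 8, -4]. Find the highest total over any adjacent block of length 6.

8

[-6, 7, 12, -11, -8, 8] → sum 2
[7, 12, -11, -8, 8, -10] → sum -2
[12, -11, -8, 8, -10, 5] → sum -4
[-11, -8, 8, -10, 5, -5] → sum -21
[-8, 8, -10, 5, -5, 11] → sum 1
[8, -10, 5, -5, 11, -1] → sum 8
[-10, 5, -5, 11, -1, 3] → sum 3
[5, -5, 11, -1, 3, -9] → sum 4
[-5, 11, -1, 3, -9, 8] → sum 7
[11, -1, 3, -9, 8, -4] → sum 8
Highest of these is 8.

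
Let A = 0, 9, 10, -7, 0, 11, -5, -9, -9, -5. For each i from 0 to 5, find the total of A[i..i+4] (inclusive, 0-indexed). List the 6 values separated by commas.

[0, 9, 10, -7, 0] → sum 12
[9, 10, -7, 0, 11] → sum 23
[10, -7, 0, 11, -5] → sum 9
[-7, 0, 11, -5, -9] → sum -10
[0, 11, -5, -9, -9] → sum -12
[11, -5, -9, -9, -5] → sum -17

12, 23, 9, -10, -12, -17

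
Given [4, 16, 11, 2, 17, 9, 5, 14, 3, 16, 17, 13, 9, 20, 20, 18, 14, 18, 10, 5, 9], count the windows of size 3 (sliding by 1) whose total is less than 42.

4 16 11 → sum 31  < 42 ✓
16 11 2 → sum 29  < 42 ✓
11 2 17 → sum 30  < 42 ✓
2 17 9 → sum 28  < 42 ✓
17 9 5 → sum 31  < 42 ✓
9 5 14 → sum 28  < 42 ✓
5 14 3 → sum 22  < 42 ✓
14 3 16 → sum 33  < 42 ✓
3 16 17 → sum 36  < 42 ✓
16 17 13 → sum 46
17 13 9 → sum 39  < 42 ✓
13 9 20 → sum 42
9 20 20 → sum 49
20 20 18 → sum 58
20 18 14 → sum 52
18 14 18 → sum 50
14 18 10 → sum 42
18 10 5 → sum 33  < 42 ✓
10 5 9 → sum 24  < 42 ✓
12 windows satisfy the condition.

12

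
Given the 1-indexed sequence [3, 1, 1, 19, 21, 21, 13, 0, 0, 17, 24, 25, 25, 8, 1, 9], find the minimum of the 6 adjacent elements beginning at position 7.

Elements at indices 7..12: 13, 0, 0, 17, 24, 25
min(13, 0, 0, 17, 24, 25) = 0

0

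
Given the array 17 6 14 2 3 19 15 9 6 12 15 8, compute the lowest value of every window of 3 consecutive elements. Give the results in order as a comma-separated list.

(17, 6, 14) → min 6
(6, 14, 2) → min 2
(14, 2, 3) → min 2
(2, 3, 19) → min 2
(3, 19, 15) → min 3
(19, 15, 9) → min 9
(15, 9, 6) → min 6
(9, 6, 12) → min 6
(6, 12, 15) → min 6
(12, 15, 8) → min 8

6, 2, 2, 2, 3, 9, 6, 6, 6, 8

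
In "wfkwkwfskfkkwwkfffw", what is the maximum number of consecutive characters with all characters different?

add w: [w] len 1
add f: [w, f] len 2
add k: [w, f, k] len 3
add w (repeat w, move left end past it): [f, k, w] len 3
add k (repeat k, move left end past it): [w, k] len 2
add w (repeat w, move left end past it): [k, w] len 2
add f: [k, w, f] len 3
add s: [k, w, f, s] len 4
add k (repeat k, move left end past it): [w, f, s, k] len 4
add f (repeat f, move left end past it): [s, k, f] len 3
add k (repeat k, move left end past it): [f, k] len 2
add k (repeat k, move left end past it): [k] len 1
add w: [k, w] len 2
add w (repeat w, move left end past it): [w] len 1
add k: [w, k] len 2
add f: [w, k, f] len 3
add f (repeat f, move left end past it): [f] len 1
add f (repeat f, move left end past it): [f] len 1
add w: [f, w] len 2
Longest all-distinct length: 4.

4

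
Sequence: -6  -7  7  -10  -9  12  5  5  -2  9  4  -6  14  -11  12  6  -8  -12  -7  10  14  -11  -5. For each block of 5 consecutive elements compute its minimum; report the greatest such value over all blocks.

-6 -7 7 -10 -9 → min -10
-7 7 -10 -9 12 → min -10
7 -10 -9 12 5 → min -10
-10 -9 12 5 5 → min -10
-9 12 5 5 -2 → min -9
12 5 5 -2 9 → min -2
5 5 -2 9 4 → min -2
5 -2 9 4 -6 → min -6
-2 9 4 -6 14 → min -6
9 4 -6 14 -11 → min -11
4 -6 14 -11 12 → min -11
-6 14 -11 12 6 → min -11
14 -11 12 6 -8 → min -11
-11 12 6 -8 -12 → min -12
12 6 -8 -12 -7 → min -12
6 -8 -12 -7 10 → min -12
-8 -12 -7 10 14 → min -12
-12 -7 10 14 -11 → min -12
-7 10 14 -11 -5 → min -11
Greatest of these is -2.

-2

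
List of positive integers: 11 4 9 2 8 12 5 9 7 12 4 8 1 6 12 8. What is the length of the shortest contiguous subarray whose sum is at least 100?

add 11: running sum 11 < 100
add 4: running sum 15 < 100
add 9: running sum 24 < 100
add 2: running sum 26 < 100
add 8: running sum 34 < 100
add 12: running sum 46 < 100
add 5: running sum 51 < 100
add 9: running sum 60 < 100
add 7: running sum 67 < 100
add 12: running sum 79 < 100
add 4: running sum 83 < 100
add 8: running sum 91 < 100
add 1: running sum 92 < 100
add 6: running sum 98 < 100
end 14: [11, 4, 9, 2, 8, 12, 5, 9, 7, 12, 4, 8, 1, 6, 12] sum 110, len 15
end 15: [9, 2, 8, 12, 5, 9, 7, 12, 4, 8, 1, 6, 12, 8] sum 103, len 14
Shortest qualifying length: 14.

14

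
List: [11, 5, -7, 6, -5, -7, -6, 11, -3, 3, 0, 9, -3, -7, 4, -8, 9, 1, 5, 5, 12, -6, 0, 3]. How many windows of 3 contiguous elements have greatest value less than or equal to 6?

11 5 -7 → max 11
5 -7 6 → max 6  ≤ 6 ✓
-7 6 -5 → max 6  ≤ 6 ✓
6 -5 -7 → max 6  ≤ 6 ✓
-5 -7 -6 → max -5  ≤ 6 ✓
-7 -6 11 → max 11
-6 11 -3 → max 11
11 -3 3 → max 11
-3 3 0 → max 3  ≤ 6 ✓
3 0 9 → max 9
0 9 -3 → max 9
9 -3 -7 → max 9
-3 -7 4 → max 4  ≤ 6 ✓
-7 4 -8 → max 4  ≤ 6 ✓
4 -8 9 → max 9
-8 9 1 → max 9
9 1 5 → max 9
1 5 5 → max 5  ≤ 6 ✓
5 5 12 → max 12
5 12 -6 → max 12
12 -6 0 → max 12
-6 0 3 → max 3  ≤ 6 ✓
9 windows satisfy the condition.

9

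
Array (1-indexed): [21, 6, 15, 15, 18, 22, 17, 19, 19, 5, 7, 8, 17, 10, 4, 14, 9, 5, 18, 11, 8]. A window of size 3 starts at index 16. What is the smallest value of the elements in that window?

5

Elements at indices 16..18: 14, 9, 5
min(14, 9, 5) = 5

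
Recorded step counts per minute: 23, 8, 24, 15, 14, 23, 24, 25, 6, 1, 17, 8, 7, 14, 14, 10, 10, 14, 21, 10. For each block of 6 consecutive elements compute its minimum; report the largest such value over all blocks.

14

Each size-6 window and its min:
[23, 8, 24, 15, 14, 23] → min 8
[8, 24, 15, 14, 23, 24] → min 8
[24, 15, 14, 23, 24, 25] → min 14
[15, 14, 23, 24, 25, 6] → min 6
[14, 23, 24, 25, 6, 1] → min 1
[23, 24, 25, 6, 1, 17] → min 1
[24, 25, 6, 1, 17, 8] → min 1
[25, 6, 1, 17, 8, 7] → min 1
[6, 1, 17, 8, 7, 14] → min 1
[1, 17, 8, 7, 14, 14] → min 1
[17, 8, 7, 14, 14, 10] → min 7
[8, 7, 14, 14, 10, 10] → min 7
[7, 14, 14, 10, 10, 14] → min 7
[14, 14, 10, 10, 14, 21] → min 10
[14, 10, 10, 14, 21, 10] → min 10
Largest of these is 14.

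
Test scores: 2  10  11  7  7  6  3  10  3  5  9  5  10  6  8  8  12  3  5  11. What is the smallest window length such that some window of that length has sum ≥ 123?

add 2: running sum 2 < 123
add 10: running sum 12 < 123
add 11: running sum 23 < 123
add 7: running sum 30 < 123
add 7: running sum 37 < 123
add 6: running sum 43 < 123
add 3: running sum 46 < 123
add 10: running sum 56 < 123
add 3: running sum 59 < 123
add 5: running sum 64 < 123
add 9: running sum 73 < 123
add 5: running sum 78 < 123
add 10: running sum 88 < 123
add 6: running sum 94 < 123
add 8: running sum 102 < 123
add 8: running sum 110 < 123
add 12: running sum 122 < 123
end 17: [10, 11, 7, 7, 6, 3, 10, 3, 5, 9, 5, 10, 6, 8, 8, 12, 3] sum 123, len 17
end 18: [10, 11, 7, 7, 6, 3, 10, 3, 5, 9, 5, 10, 6, 8, 8, 12, 3, 5] sum 128, len 18
end 19: [11, 7, 7, 6, 3, 10, 3, 5, 9, 5, 10, 6, 8, 8, 12, 3, 5, 11] sum 129, len 18
Shortest qualifying length: 17.

17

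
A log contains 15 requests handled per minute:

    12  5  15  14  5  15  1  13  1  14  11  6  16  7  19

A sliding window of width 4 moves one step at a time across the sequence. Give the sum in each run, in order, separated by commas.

46, 39, 49, 35, 34, 30, 29, 39, 32, 47, 40, 48

12 5 15 14 → sum 46
5 15 14 5 → sum 39
15 14 5 15 → sum 49
14 5 15 1 → sum 35
5 15 1 13 → sum 34
15 1 13 1 → sum 30
1 13 1 14 → sum 29
13 1 14 11 → sum 39
1 14 11 6 → sum 32
14 11 6 16 → sum 47
11 6 16 7 → sum 40
6 16 7 19 → sum 48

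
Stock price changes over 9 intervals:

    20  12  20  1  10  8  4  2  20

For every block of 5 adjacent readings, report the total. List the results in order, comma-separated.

Sliding a size-5 window across the 9 values:
20 12 20 1 10 → sum 63
12 20 1 10 8 → sum 51
20 1 10 8 4 → sum 43
1 10 8 4 2 → sum 25
10 8 4 2 20 → sum 44

63, 51, 43, 25, 44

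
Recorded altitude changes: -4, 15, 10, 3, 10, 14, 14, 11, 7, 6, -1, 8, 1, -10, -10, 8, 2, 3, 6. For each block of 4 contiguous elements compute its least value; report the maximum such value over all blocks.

(-4, 15, 10, 3) → min -4
(15, 10, 3, 10) → min 3
(10, 3, 10, 14) → min 3
(3, 10, 14, 14) → min 3
(10, 14, 14, 11) → min 10
(14, 14, 11, 7) → min 7
(14, 11, 7, 6) → min 6
(11, 7, 6, -1) → min -1
(7, 6, -1, 8) → min -1
(6, -1, 8, 1) → min -1
(-1, 8, 1, -10) → min -10
(8, 1, -10, -10) → min -10
(1, -10, -10, 8) → min -10
(-10, -10, 8, 2) → min -10
(-10, 8, 2, 3) → min -10
(8, 2, 3, 6) → min 2
Maximum of these is 10.

10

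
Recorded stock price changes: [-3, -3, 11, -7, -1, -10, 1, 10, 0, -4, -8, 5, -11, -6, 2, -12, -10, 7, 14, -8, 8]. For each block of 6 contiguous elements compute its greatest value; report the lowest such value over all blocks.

-3 -3 11 -7 -1 -10 → max 11
-3 11 -7 -1 -10 1 → max 11
11 -7 -1 -10 1 10 → max 11
-7 -1 -10 1 10 0 → max 10
-1 -10 1 10 0 -4 → max 10
-10 1 10 0 -4 -8 → max 10
1 10 0 -4 -8 5 → max 10
10 0 -4 -8 5 -11 → max 10
0 -4 -8 5 -11 -6 → max 5
-4 -8 5 -11 -6 2 → max 5
-8 5 -11 -6 2 -12 → max 5
5 -11 -6 2 -12 -10 → max 5
-11 -6 2 -12 -10 7 → max 7
-6 2 -12 -10 7 14 → max 14
2 -12 -10 7 14 -8 → max 14
-12 -10 7 14 -8 8 → max 14
Lowest of these is 5.

5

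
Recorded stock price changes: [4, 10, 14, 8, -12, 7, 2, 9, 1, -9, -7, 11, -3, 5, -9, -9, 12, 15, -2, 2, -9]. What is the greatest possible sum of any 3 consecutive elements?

Window sums for each of the 19 positions:
4 10 14 → sum 28
10 14 8 → sum 32
14 8 -12 → sum 10
8 -12 7 → sum 3
-12 7 2 → sum -3
7 2 9 → sum 18
2 9 1 → sum 12
9 1 -9 → sum 1
1 -9 -7 → sum -15
-9 -7 11 → sum -5
-7 11 -3 → sum 1
11 -3 5 → sum 13
-3 5 -9 → sum -7
5 -9 -9 → sum -13
-9 -9 12 → sum -6
-9 12 15 → sum 18
12 15 -2 → sum 25
15 -2 2 → sum 15
-2 2 -9 → sum -9
Greatest of these is 32.

32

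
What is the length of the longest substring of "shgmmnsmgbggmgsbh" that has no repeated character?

5

add s: [s] len 1
add h: [s, h] len 2
add g: [s, h, g] len 3
add m: [s, h, g, m] len 4
add m (repeat m, move left end past it): [m] len 1
add n: [m, n] len 2
add s: [m, n, s] len 3
add m (repeat m, move left end past it): [n, s, m] len 3
add g: [n, s, m, g] len 4
add b: [n, s, m, g, b] len 5
add g (repeat g, move left end past it): [b, g] len 2
add g (repeat g, move left end past it): [g] len 1
add m: [g, m] len 2
add g (repeat g, move left end past it): [m, g] len 2
add s: [m, g, s] len 3
add b: [m, g, s, b] len 4
add h: [m, g, s, b, h] len 5
Longest all-distinct length: 5.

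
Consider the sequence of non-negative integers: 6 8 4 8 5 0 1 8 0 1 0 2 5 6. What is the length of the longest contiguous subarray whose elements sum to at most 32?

Extend to the right; shrink from the left whenever the sum exceeds 32:
add 6: [6] sum 6, len 1
add 8: [6, 8] sum 14, len 2
add 4: [6, 8, 4] sum 18, len 3
add 8: [6, 8, 4, 8] sum 26, len 4
add 5: [6, 8, 4, 8, 5] sum 31, len 5
add 0: [6, 8, 4, 8, 5, 0] sum 31, len 6
add 1: [6, 8, 4, 8, 5, 0, 1] sum 32, len 7
add 8: [4, 8, 5, 0, 1, 8] sum 26, len 6
add 0: [4, 8, 5, 0, 1, 8, 0] sum 26, len 7
add 1: [4, 8, 5, 0, 1, 8, 0, 1] sum 27, len 8
add 0: [4, 8, 5, 0, 1, 8, 0, 1, 0] sum 27, len 9
add 2: [4, 8, 5, 0, 1, 8, 0, 1, 0, 2] sum 29, len 10
add 5: [8, 5, 0, 1, 8, 0, 1, 0, 2, 5] sum 30, len 10
add 6: [5, 0, 1, 8, 0, 1, 0, 2, 5, 6] sum 28, len 10
Longest length seen: 10.

10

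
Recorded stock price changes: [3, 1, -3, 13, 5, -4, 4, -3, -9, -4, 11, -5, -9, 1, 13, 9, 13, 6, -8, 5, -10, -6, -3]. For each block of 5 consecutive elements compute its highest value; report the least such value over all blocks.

Each size-5 window and its max:
(3, 1, -3, 13, 5) → max 13
(1, -3, 13, 5, -4) → max 13
(-3, 13, 5, -4, 4) → max 13
(13, 5, -4, 4, -3) → max 13
(5, -4, 4, -3, -9) → max 5
(-4, 4, -3, -9, -4) → max 4
(4, -3, -9, -4, 11) → max 11
(-3, -9, -4, 11, -5) → max 11
(-9, -4, 11, -5, -9) → max 11
(-4, 11, -5, -9, 1) → max 11
(11, -5, -9, 1, 13) → max 13
(-5, -9, 1, 13, 9) → max 13
(-9, 1, 13, 9, 13) → max 13
(1, 13, 9, 13, 6) → max 13
(13, 9, 13, 6, -8) → max 13
(9, 13, 6, -8, 5) → max 13
(13, 6, -8, 5, -10) → max 13
(6, -8, 5, -10, -6) → max 6
(-8, 5, -10, -6, -3) → max 5
Least of these is 4.

4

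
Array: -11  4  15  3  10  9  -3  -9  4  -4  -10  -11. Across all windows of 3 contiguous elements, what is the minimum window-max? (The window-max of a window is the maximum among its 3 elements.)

-4

Window maxs for each of the 10 positions:
[-11, 4, 15] → max 15
[4, 15, 3] → max 15
[15, 3, 10] → max 15
[3, 10, 9] → max 10
[10, 9, -3] → max 10
[9, -3, -9] → max 9
[-3, -9, 4] → max 4
[-9, 4, -4] → max 4
[4, -4, -10] → max 4
[-4, -10, -11] → max -4
Minimum of these is -4.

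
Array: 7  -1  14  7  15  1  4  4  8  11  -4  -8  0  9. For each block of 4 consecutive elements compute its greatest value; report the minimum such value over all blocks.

8

Window maxs for each of the 11 positions:
(7, -1, 14, 7) → max 14
(-1, 14, 7, 15) → max 15
(14, 7, 15, 1) → max 15
(7, 15, 1, 4) → max 15
(15, 1, 4, 4) → max 15
(1, 4, 4, 8) → max 8
(4, 4, 8, 11) → max 11
(4, 8, 11, -4) → max 11
(8, 11, -4, -8) → max 11
(11, -4, -8, 0) → max 11
(-4, -8, 0, 9) → max 9
Minimum of these is 8.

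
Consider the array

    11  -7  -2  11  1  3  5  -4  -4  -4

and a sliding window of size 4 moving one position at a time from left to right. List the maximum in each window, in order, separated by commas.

11, 11, 11, 11, 5, 5, 5

Sliding a size-4 window across the 10 values:
[11, -7, -2, 11] → max 11
[-7, -2, 11, 1] → max 11
[-2, 11, 1, 3] → max 11
[11, 1, 3, 5] → max 11
[1, 3, 5, -4] → max 5
[3, 5, -4, -4] → max 5
[5, -4, -4, -4] → max 5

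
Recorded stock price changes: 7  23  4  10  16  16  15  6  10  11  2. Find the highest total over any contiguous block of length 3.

Each size-3 window and its sum:
[7, 23, 4] → sum 34
[23, 4, 10] → sum 37
[4, 10, 16] → sum 30
[10, 16, 16] → sum 42
[16, 16, 15] → sum 47
[16, 15, 6] → sum 37
[15, 6, 10] → sum 31
[6, 10, 11] → sum 27
[10, 11, 2] → sum 23
Highest of these is 47.

47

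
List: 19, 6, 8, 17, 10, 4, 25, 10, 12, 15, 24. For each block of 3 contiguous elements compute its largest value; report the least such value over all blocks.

Window maxs for each of the 9 positions:
[19, 6, 8] → max 19
[6, 8, 17] → max 17
[8, 17, 10] → max 17
[17, 10, 4] → max 17
[10, 4, 25] → max 25
[4, 25, 10] → max 25
[25, 10, 12] → max 25
[10, 12, 15] → max 15
[12, 15, 24] → max 24
Least of these is 15.

15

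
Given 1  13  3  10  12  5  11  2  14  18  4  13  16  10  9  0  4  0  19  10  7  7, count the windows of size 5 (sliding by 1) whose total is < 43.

8

[1, 13, 3, 10, 12] → sum 39  < 43 ✓
[13, 3, 10, 12, 5] → sum 43
[3, 10, 12, 5, 11] → sum 41  < 43 ✓
[10, 12, 5, 11, 2] → sum 40  < 43 ✓
[12, 5, 11, 2, 14] → sum 44
[5, 11, 2, 14, 18] → sum 50
[11, 2, 14, 18, 4] → sum 49
[2, 14, 18, 4, 13] → sum 51
[14, 18, 4, 13, 16] → sum 65
[18, 4, 13, 16, 10] → sum 61
[4, 13, 16, 10, 9] → sum 52
[13, 16, 10, 9, 0] → sum 48
[16, 10, 9, 0, 4] → sum 39  < 43 ✓
[10, 9, 0, 4, 0] → sum 23  < 43 ✓
[9, 0, 4, 0, 19] → sum 32  < 43 ✓
[0, 4, 0, 19, 10] → sum 33  < 43 ✓
[4, 0, 19, 10, 7] → sum 40  < 43 ✓
[0, 19, 10, 7, 7] → sum 43
8 windows satisfy the condition.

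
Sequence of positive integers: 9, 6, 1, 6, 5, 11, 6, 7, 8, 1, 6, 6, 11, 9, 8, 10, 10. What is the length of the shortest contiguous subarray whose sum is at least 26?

add 9: running sum 9 < 26
add 6: running sum 15 < 26
add 1: running sum 16 < 26
add 6: running sum 22 < 26
add 5: shortest ending here [9, 6, 1, 6, 5] sum 27, len 5
add 11: shortest ending here [6, 1, 6, 5, 11] sum 29, len 5
add 6: shortest ending here [6, 5, 11, 6] sum 28, len 4
add 7: shortest ending here [5, 11, 6, 7] sum 29, len 4
add 8: shortest ending here [11, 6, 7, 8] sum 32, len 4
add 1: shortest ending here [11, 6, 7, 8, 1] sum 33, len 5
add 6: shortest ending here [6, 7, 8, 1, 6] sum 28, len 5
add 6: shortest ending here [7, 8, 1, 6, 6] sum 28, len 5
add 11: shortest ending here [8, 1, 6, 6, 11] sum 32, len 5
add 9: shortest ending here [6, 11, 9] sum 26, len 3
add 8: shortest ending here [11, 9, 8] sum 28, len 3
add 10: shortest ending here [9, 8, 10] sum 27, len 3
add 10: shortest ending here [8, 10, 10] sum 28, len 3
Shortest qualifying length: 3.

3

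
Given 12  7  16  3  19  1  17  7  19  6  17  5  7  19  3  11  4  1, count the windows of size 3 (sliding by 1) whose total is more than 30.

8

12 7 16 → sum 35  > 30 ✓
7 16 3 → sum 26
16 3 19 → sum 38  > 30 ✓
3 19 1 → sum 23
19 1 17 → sum 37  > 30 ✓
1 17 7 → sum 25
17 7 19 → sum 43  > 30 ✓
7 19 6 → sum 32  > 30 ✓
19 6 17 → sum 42  > 30 ✓
6 17 5 → sum 28
17 5 7 → sum 29
5 7 19 → sum 31  > 30 ✓
7 19 3 → sum 29
19 3 11 → sum 33  > 30 ✓
3 11 4 → sum 18
11 4 1 → sum 16
8 windows satisfy the condition.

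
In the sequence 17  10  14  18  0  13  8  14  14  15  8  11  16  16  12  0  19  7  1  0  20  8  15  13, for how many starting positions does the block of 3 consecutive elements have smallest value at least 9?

[17, 10, 14] → min 10  ≥ 9 ✓
[10, 14, 18] → min 10  ≥ 9 ✓
[14, 18, 0] → min 0
[18, 0, 13] → min 0
[0, 13, 8] → min 0
[13, 8, 14] → min 8
[8, 14, 14] → min 8
[14, 14, 15] → min 14  ≥ 9 ✓
[14, 15, 8] → min 8
[15, 8, 11] → min 8
[8, 11, 16] → min 8
[11, 16, 16] → min 11  ≥ 9 ✓
[16, 16, 12] → min 12  ≥ 9 ✓
[16, 12, 0] → min 0
[12, 0, 19] → min 0
[0, 19, 7] → min 0
[19, 7, 1] → min 1
[7, 1, 0] → min 0
[1, 0, 20] → min 0
[0, 20, 8] → min 0
[20, 8, 15] → min 8
[8, 15, 13] → min 8
5 windows satisfy the condition.

5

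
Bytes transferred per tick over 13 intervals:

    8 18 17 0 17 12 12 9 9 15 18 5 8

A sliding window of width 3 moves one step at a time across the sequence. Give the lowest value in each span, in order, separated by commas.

(8, 18, 17) → min 8
(18, 17, 0) → min 0
(17, 0, 17) → min 0
(0, 17, 12) → min 0
(17, 12, 12) → min 12
(12, 12, 9) → min 9
(12, 9, 9) → min 9
(9, 9, 15) → min 9
(9, 15, 18) → min 9
(15, 18, 5) → min 5
(18, 5, 8) → min 5

8, 0, 0, 0, 12, 9, 9, 9, 9, 5, 5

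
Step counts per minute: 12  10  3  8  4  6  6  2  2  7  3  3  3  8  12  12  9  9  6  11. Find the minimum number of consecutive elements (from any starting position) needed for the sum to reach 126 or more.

add 12: running sum 12 < 126
add 10: running sum 22 < 126
add 3: running sum 25 < 126
add 8: running sum 33 < 126
add 4: running sum 37 < 126
add 6: running sum 43 < 126
add 6: running sum 49 < 126
add 2: running sum 51 < 126
add 2: running sum 53 < 126
add 7: running sum 60 < 126
add 3: running sum 63 < 126
add 3: running sum 66 < 126
add 3: running sum 69 < 126
add 8: running sum 77 < 126
add 12: running sum 89 < 126
add 12: running sum 101 < 126
add 9: running sum 110 < 126
add 9: running sum 119 < 126
add 6: running sum 125 < 126
end 19: [12, 10, 3, 8, 4, 6, 6, 2, 2, 7, 3, 3, 3, 8, 12, 12, 9, 9, 6, 11] sum 136, len 20
Shortest qualifying length: 20.

20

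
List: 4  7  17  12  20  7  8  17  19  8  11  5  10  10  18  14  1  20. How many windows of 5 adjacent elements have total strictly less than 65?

4 7 17 12 20 → sum 60  < 65 ✓
7 17 12 20 7 → sum 63  < 65 ✓
17 12 20 7 8 → sum 64  < 65 ✓
12 20 7 8 17 → sum 64  < 65 ✓
20 7 8 17 19 → sum 71
7 8 17 19 8 → sum 59  < 65 ✓
8 17 19 8 11 → sum 63  < 65 ✓
17 19 8 11 5 → sum 60  < 65 ✓
19 8 11 5 10 → sum 53  < 65 ✓
8 11 5 10 10 → sum 44  < 65 ✓
11 5 10 10 18 → sum 54  < 65 ✓
5 10 10 18 14 → sum 57  < 65 ✓
10 10 18 14 1 → sum 53  < 65 ✓
10 18 14 1 20 → sum 63  < 65 ✓
13 windows satisfy the condition.

13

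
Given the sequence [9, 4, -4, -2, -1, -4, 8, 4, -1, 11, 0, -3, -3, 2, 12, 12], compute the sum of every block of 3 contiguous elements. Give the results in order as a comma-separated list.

9, -2, -7, -7, 3, 8, 11, 14, 10, 8, -6, -4, 11, 26

9 4 -4 → sum 9
4 -4 -2 → sum -2
-4 -2 -1 → sum -7
-2 -1 -4 → sum -7
-1 -4 8 → sum 3
-4 8 4 → sum 8
8 4 -1 → sum 11
4 -1 11 → sum 14
-1 11 0 → sum 10
11 0 -3 → sum 8
0 -3 -3 → sum -6
-3 -3 2 → sum -4
-3 2 12 → sum 11
2 12 12 → sum 26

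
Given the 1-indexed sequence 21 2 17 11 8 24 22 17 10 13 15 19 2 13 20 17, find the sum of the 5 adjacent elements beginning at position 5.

Elements at indices 5..9: 8, 24, 22, 17, 10
sum(8, 24, 22, 17, 10) = 81

81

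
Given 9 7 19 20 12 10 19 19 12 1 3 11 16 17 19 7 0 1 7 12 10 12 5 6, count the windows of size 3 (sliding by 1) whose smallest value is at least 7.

9 7 19 → min 7  ≥ 7 ✓
7 19 20 → min 7  ≥ 7 ✓
19 20 12 → min 12  ≥ 7 ✓
20 12 10 → min 10  ≥ 7 ✓
12 10 19 → min 10  ≥ 7 ✓
10 19 19 → min 10  ≥ 7 ✓
19 19 12 → min 12  ≥ 7 ✓
19 12 1 → min 1
12 1 3 → min 1
1 3 11 → min 1
3 11 16 → min 3
11 16 17 → min 11  ≥ 7 ✓
16 17 19 → min 16  ≥ 7 ✓
17 19 7 → min 7  ≥ 7 ✓
19 7 0 → min 0
7 0 1 → min 0
0 1 7 → min 0
1 7 12 → min 1
7 12 10 → min 7  ≥ 7 ✓
12 10 12 → min 10  ≥ 7 ✓
10 12 5 → min 5
12 5 6 → min 5
12 windows satisfy the condition.

12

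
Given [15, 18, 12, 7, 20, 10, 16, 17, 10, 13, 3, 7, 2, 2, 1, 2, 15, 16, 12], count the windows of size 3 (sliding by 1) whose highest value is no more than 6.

2

15 18 12 → max 18
18 12 7 → max 18
12 7 20 → max 20
7 20 10 → max 20
20 10 16 → max 20
10 16 17 → max 17
16 17 10 → max 17
17 10 13 → max 17
10 13 3 → max 13
13 3 7 → max 13
3 7 2 → max 7
7 2 2 → max 7
2 2 1 → max 2  ≤ 6 ✓
2 1 2 → max 2  ≤ 6 ✓
1 2 15 → max 15
2 15 16 → max 16
15 16 12 → max 16
2 windows satisfy the condition.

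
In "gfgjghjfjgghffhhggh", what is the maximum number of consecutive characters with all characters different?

4

add g: [g] len 1
add f: [g, f] len 2
add g (repeat g, move left end past it): [f, g] len 2
add j: [f, g, j] len 3
add g (repeat g, move left end past it): [j, g] len 2
add h: [j, g, h] len 3
add j (repeat j, move left end past it): [g, h, j] len 3
add f: [g, h, j, f] len 4
add j (repeat j, move left end past it): [f, j] len 2
add g: [f, j, g] len 3
add g (repeat g, move left end past it): [g] len 1
add h: [g, h] len 2
add f: [g, h, f] len 3
add f (repeat f, move left end past it): [f] len 1
add h: [f, h] len 2
add h (repeat h, move left end past it): [h] len 1
add g: [h, g] len 2
add g (repeat g, move left end past it): [g] len 1
add h: [g, h] len 2
Longest all-distinct length: 4.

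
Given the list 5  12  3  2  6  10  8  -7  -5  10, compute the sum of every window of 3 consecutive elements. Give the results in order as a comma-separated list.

Sliding a size-3 window across the 10 values:
5 12 3 → sum 20
12 3 2 → sum 17
3 2 6 → sum 11
2 6 10 → sum 18
6 10 8 → sum 24
10 8 -7 → sum 11
8 -7 -5 → sum -4
-7 -5 10 → sum -2

20, 17, 11, 18, 24, 11, -4, -2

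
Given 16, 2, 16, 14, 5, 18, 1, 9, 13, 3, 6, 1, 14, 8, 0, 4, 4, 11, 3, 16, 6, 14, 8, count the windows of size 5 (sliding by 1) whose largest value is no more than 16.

[16, 2, 16, 14, 5] → max 16  ≤ 16 ✓
[2, 16, 14, 5, 18] → max 18
[16, 14, 5, 18, 1] → max 18
[14, 5, 18, 1, 9] → max 18
[5, 18, 1, 9, 13] → max 18
[18, 1, 9, 13, 3] → max 18
[1, 9, 13, 3, 6] → max 13  ≤ 16 ✓
[9, 13, 3, 6, 1] → max 13  ≤ 16 ✓
[13, 3, 6, 1, 14] → max 14  ≤ 16 ✓
[3, 6, 1, 14, 8] → max 14  ≤ 16 ✓
[6, 1, 14, 8, 0] → max 14  ≤ 16 ✓
[1, 14, 8, 0, 4] → max 14  ≤ 16 ✓
[14, 8, 0, 4, 4] → max 14  ≤ 16 ✓
[8, 0, 4, 4, 11] → max 11  ≤ 16 ✓
[0, 4, 4, 11, 3] → max 11  ≤ 16 ✓
[4, 4, 11, 3, 16] → max 16  ≤ 16 ✓
[4, 11, 3, 16, 6] → max 16  ≤ 16 ✓
[11, 3, 16, 6, 14] → max 16  ≤ 16 ✓
[3, 16, 6, 14, 8] → max 16  ≤ 16 ✓
14 windows satisfy the condition.

14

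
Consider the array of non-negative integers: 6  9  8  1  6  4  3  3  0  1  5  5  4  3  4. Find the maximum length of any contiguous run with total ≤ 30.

add 6: [6] sum 6, len 1
add 9: [6, 9] sum 15, len 2
add 8: [6, 9, 8] sum 23, len 3
add 1: [6, 9, 8, 1] sum 24, len 4
add 6: [6, 9, 8, 1, 6] sum 30, len 5
add 4: [9, 8, 1, 6, 4] sum 28, len 5
add 3: [8, 1, 6, 4, 3] sum 22, len 5
add 3: [8, 1, 6, 4, 3, 3] sum 25, len 6
add 0: [8, 1, 6, 4, 3, 3, 0] sum 25, len 7
add 1: [8, 1, 6, 4, 3, 3, 0, 1] sum 26, len 8
add 5: [1, 6, 4, 3, 3, 0, 1, 5] sum 23, len 8
add 5: [1, 6, 4, 3, 3, 0, 1, 5, 5] sum 28, len 9
add 4: [4, 3, 3, 0, 1, 5, 5, 4] sum 25, len 8
add 3: [4, 3, 3, 0, 1, 5, 5, 4, 3] sum 28, len 9
add 4: [3, 3, 0, 1, 5, 5, 4, 3, 4] sum 28, len 9
Longest length seen: 9.

9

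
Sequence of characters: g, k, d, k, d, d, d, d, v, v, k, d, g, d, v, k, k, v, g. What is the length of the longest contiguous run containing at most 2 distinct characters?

7

[g] 1 distinct, len 1
[g, k] 2 distinct, len 2
[k, d] 2 distinct, len 2
[k, d, k] 2 distinct, len 3
[k, d, k, d] 2 distinct, len 4
[k, d, k, d, d] 2 distinct, len 5
[k, d, k, d, d, d] 2 distinct, len 6
[k, d, k, d, d, d, d] 2 distinct, len 7
[d, d, d, d, v] 2 distinct, len 5
[d, d, d, d, v, v] 2 distinct, len 6
[v, v, k] 2 distinct, len 3
[k, d] 2 distinct, len 2
[d, g] 2 distinct, len 2
[d, g, d] 2 distinct, len 3
[d, v] 2 distinct, len 2
[v, k] 2 distinct, len 2
[v, k, k] 2 distinct, len 3
[v, k, k, v] 2 distinct, len 4
[v, g] 2 distinct, len 2
Longest length with ≤2 distinct: 7.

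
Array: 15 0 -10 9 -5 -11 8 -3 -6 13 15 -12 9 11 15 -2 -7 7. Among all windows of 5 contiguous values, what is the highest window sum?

38

15 0 -10 9 -5 → sum 9
0 -10 9 -5 -11 → sum -17
-10 9 -5 -11 8 → sum -9
9 -5 -11 8 -3 → sum -2
-5 -11 8 -3 -6 → sum -17
-11 8 -3 -6 13 → sum 1
8 -3 -6 13 15 → sum 27
-3 -6 13 15 -12 → sum 7
-6 13 15 -12 9 → sum 19
13 15 -12 9 11 → sum 36
15 -12 9 11 15 → sum 38
-12 9 11 15 -2 → sum 21
9 11 15 -2 -7 → sum 26
11 15 -2 -7 7 → sum 24
Highest of these is 38.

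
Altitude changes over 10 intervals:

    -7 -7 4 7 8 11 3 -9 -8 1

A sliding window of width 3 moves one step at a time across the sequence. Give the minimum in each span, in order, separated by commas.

-7, -7, 4, 7, 3, -9, -9, -9

-7 -7 4 → min -7
-7 4 7 → min -7
4 7 8 → min 4
7 8 11 → min 7
8 11 3 → min 3
11 3 -9 → min -9
3 -9 -8 → min -9
-9 -8 1 → min -9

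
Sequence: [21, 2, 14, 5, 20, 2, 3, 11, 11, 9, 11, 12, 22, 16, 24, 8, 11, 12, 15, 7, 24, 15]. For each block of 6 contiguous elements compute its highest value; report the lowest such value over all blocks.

Window maxs for each of the 17 positions:
(21, 2, 14, 5, 20, 2) → max 21
(2, 14, 5, 20, 2, 3) → max 20
(14, 5, 20, 2, 3, 11) → max 20
(5, 20, 2, 3, 11, 11) → max 20
(20, 2, 3, 11, 11, 9) → max 20
(2, 3, 11, 11, 9, 11) → max 11
(3, 11, 11, 9, 11, 12) → max 12
(11, 11, 9, 11, 12, 22) → max 22
(11, 9, 11, 12, 22, 16) → max 22
(9, 11, 12, 22, 16, 24) → max 24
(11, 12, 22, 16, 24, 8) → max 24
(12, 22, 16, 24, 8, 11) → max 24
(22, 16, 24, 8, 11, 12) → max 24
(16, 24, 8, 11, 12, 15) → max 24
(24, 8, 11, 12, 15, 7) → max 24
(8, 11, 12, 15, 7, 24) → max 24
(11, 12, 15, 7, 24, 15) → max 24
Lowest of these is 11.

11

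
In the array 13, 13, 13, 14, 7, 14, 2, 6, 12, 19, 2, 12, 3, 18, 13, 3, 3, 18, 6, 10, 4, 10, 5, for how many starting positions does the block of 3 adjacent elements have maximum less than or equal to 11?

3

[13, 13, 13] → max 13
[13, 13, 14] → max 14
[13, 14, 7] → max 14
[14, 7, 14] → max 14
[7, 14, 2] → max 14
[14, 2, 6] → max 14
[2, 6, 12] → max 12
[6, 12, 19] → max 19
[12, 19, 2] → max 19
[19, 2, 12] → max 19
[2, 12, 3] → max 12
[12, 3, 18] → max 18
[3, 18, 13] → max 18
[18, 13, 3] → max 18
[13, 3, 3] → max 13
[3, 3, 18] → max 18
[3, 18, 6] → max 18
[18, 6, 10] → max 18
[6, 10, 4] → max 10  ≤ 11 ✓
[10, 4, 10] → max 10  ≤ 11 ✓
[4, 10, 5] → max 10  ≤ 11 ✓
3 windows satisfy the condition.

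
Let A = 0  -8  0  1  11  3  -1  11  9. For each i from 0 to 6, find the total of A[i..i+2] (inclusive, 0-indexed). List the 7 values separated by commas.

-8, -7, 12, 15, 13, 13, 19

Sliding a size-3 window across the 9 values:
[0, -8, 0] → sum -8
[-8, 0, 1] → sum -7
[0, 1, 11] → sum 12
[1, 11, 3] → sum 15
[11, 3, -1] → sum 13
[3, -1, 11] → sum 13
[-1, 11, 9] → sum 19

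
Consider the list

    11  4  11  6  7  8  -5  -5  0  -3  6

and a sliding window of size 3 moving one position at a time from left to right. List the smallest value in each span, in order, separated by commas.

4, 4, 6, 6, -5, -5, -5, -5, -3

[11, 4, 11] → min 4
[4, 11, 6] → min 4
[11, 6, 7] → min 6
[6, 7, 8] → min 6
[7, 8, -5] → min -5
[8, -5, -5] → min -5
[-5, -5, 0] → min -5
[-5, 0, -3] → min -5
[0, -3, 6] → min -3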